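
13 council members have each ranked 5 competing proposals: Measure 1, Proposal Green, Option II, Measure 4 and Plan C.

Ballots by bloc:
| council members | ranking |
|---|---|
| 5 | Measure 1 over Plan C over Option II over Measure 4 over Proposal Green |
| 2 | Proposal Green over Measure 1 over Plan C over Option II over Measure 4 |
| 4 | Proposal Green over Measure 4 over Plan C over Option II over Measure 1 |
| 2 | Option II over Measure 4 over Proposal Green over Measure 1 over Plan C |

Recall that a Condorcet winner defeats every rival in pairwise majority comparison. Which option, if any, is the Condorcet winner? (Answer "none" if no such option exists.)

Head-to-head results (13 council members):
Measure 1 vs Proposal Green: 5 to 8, Proposal Green.
Measure 1–Option II: Measure 1 7–6.
Measure 1 vs Measure 4: 7 to 6, Measure 1.
Measure 1 vs Plan C: 9 to 4, Measure 1.
Proposal Green vs Option II: Option II, 7–6.
Proposal Green vs Measure 4: 6 to 7, Measure 4.
Proposal Green vs Plan C: Proposal Green preferred on 2+4+2 = 8 ballots; Proposal Green wins 8–5.
Option II vs Measure 4: Option II, 9–4.
Option II vs Plan C: 2 to 11, Plan C.
Measure 4 vs Plan C: Measure 4 preferred on 4+2 = 6 ballots; Plan C wins 7–6.
Each option drops at least one matchup (Measure 1 loses to Proposal Green; Proposal Green loses to Option II; Option II loses to Measure 1; Measure 4 loses to Measure 1; Plan C loses to Measure 1); the cycle Measure 1 → Option II → Proposal Green → Measure 1 rules out a Condorcet winner.

none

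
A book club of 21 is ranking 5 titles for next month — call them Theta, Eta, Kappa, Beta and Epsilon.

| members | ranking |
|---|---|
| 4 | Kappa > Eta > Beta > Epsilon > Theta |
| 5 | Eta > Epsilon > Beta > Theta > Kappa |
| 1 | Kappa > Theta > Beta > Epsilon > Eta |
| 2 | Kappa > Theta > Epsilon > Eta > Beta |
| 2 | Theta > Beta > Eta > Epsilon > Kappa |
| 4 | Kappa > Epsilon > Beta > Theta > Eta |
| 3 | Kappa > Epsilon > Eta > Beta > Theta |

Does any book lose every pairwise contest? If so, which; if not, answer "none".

Theta

Pairwise majorities:
Theta vs Eta: Eta, 12–9.
Theta vs Kappa: Theta preferred on 5+2 = 7 ballots; Kappa wins 14–7.
Theta–Beta: Beta 16–5.
Theta vs Epsilon: 5 to 16, Epsilon.
Eta vs Kappa: Kappa wins 14–7.
Eta vs Beta: 4+5+2+3 = 14 for Eta, 7 for Beta — Eta by 14–7.
Eta–Epsilon: Eta 11–10.
Kappa vs Beta: Kappa is ranked higher on 4+1+2+4+3 = 14 ballots, Beta on 7. Kappa wins 14–7.
Kappa vs Epsilon: Kappa, 14–7.
Beta vs Epsilon: 4+1+2 = 7 for Beta, 14 for Epsilon — Epsilon by 14–7.
Only Theta has no wins; Theta is the Condorcet loser.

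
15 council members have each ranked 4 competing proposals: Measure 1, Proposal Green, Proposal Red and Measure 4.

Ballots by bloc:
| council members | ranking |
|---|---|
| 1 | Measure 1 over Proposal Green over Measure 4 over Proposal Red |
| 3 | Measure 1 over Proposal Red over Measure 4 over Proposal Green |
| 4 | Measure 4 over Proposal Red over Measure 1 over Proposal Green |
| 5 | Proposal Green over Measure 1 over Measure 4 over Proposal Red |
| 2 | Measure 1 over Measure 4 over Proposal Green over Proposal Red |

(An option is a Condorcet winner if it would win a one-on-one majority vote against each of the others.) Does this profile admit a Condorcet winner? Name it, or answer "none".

Pairwise majorities:
Measure 1 vs Proposal Green: Measure 1, 10–5.
Measure 1 vs Proposal Red: Measure 1, 11–4.
Measure 1–Measure 4: Measure 1 11–4.
Proposal Green vs Proposal Red: Proposal Green wins 8–7.
Proposal Green vs Measure 4: Measure 4, 9–6.
Proposal Red vs Measure 4: Measure 4 wins 12–3.
Measure 1 beats each of Proposal Green, Proposal Red, Measure 4 — Measure 1 is the Condorcet winner.

Measure 1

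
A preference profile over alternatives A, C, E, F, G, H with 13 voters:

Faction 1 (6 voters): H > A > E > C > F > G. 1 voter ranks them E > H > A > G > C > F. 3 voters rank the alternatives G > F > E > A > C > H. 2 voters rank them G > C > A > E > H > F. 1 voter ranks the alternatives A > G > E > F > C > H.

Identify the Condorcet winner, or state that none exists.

Head-to-head results (13 voters):
A vs C: A wins 11–2.
A vs E: A wins 9–4.
A vs F: A is ranked higher on 6+1+2+1 = 10 ballots, F on 3. A wins 10–3.
A vs G: A, 8–5.
A–H: H 7–6.
C vs E: C preferred on 2 ballots; E wins 11–2.
C vs F: C is ranked higher on 6+1+2 = 9 ballots, F on 4. C wins 9–4.
C vs G: C is ranked higher on 6 ballots, G on 7. G wins 7–6.
C vs H: H wins 7–6.
E vs F: 10 to 3, E.
E vs G: E wins 7–6.
E vs H: 1+3+2+1 = 7 for E, 6 for H — E by 7–6.
F vs G: 6 for F, 7 for G — G by 7–6.
F vs H: H wins 9–4.
G vs H: G preferred on 3+2+1 = 6 ballots; H wins 7–6.
Each alternative drops at least one matchup (A loses to H; C loses to A; E loses to A; F loses to A; G loses to A; H loses to E); the cycle A > E > H > A rules out a Condorcet winner.

none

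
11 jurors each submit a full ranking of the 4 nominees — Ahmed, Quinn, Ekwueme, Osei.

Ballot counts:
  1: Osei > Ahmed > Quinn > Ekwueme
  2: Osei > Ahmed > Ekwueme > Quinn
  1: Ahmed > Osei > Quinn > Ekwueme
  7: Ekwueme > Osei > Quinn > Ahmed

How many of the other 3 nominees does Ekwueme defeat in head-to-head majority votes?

3

Ekwueme against each rival (11 jurors):
Ekwueme vs Ahmed: 7 for Ekwueme, 4 for Ahmed — Ekwueme by 7–4.
Ekwueme vs Quinn: Ekwueme, 9–2.
Ekwueme vs Osei: Ekwueme preferred on 7 ballots; Ekwueme wins 7–4.
Ekwueme beats Ahmed, Quinn, Osei — 3 pairwise wins.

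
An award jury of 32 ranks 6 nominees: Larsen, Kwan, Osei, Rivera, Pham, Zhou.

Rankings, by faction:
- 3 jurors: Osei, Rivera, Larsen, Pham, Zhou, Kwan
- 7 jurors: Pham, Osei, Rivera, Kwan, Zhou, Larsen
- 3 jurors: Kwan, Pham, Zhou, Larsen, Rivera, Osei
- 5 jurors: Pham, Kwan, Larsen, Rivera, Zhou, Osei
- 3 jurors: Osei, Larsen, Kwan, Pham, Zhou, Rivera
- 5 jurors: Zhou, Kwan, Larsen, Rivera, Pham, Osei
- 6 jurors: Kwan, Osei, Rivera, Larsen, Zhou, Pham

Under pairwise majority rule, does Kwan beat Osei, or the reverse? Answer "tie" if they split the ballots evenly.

Kwan

Ballots ranking Kwan above Osei: 3 + 5 + 5 + 6 = 19.
Ballots ranking Osei above Kwan: 32 − 19 = 13.
Kwan wins the head-to-head 19–13.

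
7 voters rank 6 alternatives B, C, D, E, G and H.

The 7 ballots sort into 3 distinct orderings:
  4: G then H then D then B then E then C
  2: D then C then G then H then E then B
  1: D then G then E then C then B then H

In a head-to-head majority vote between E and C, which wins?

E

Ballots ranking E above C: 4 + 1 = 5.
Ballots ranking C above E: 7 − 5 = 2.
E wins the head-to-head 5–2.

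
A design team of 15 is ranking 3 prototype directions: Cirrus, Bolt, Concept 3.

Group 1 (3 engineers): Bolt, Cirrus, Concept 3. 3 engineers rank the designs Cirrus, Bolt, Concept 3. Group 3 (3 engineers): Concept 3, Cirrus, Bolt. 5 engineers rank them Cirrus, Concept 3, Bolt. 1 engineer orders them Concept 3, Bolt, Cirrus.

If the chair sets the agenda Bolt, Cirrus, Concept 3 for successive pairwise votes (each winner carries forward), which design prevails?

Round 1: Bolt vs Cirrus — 4–11, Cirrus advances.
Round 2: Cirrus vs Concept 3 — 11–4, Cirrus advances.
The agenda winner is Cirrus.

Cirrus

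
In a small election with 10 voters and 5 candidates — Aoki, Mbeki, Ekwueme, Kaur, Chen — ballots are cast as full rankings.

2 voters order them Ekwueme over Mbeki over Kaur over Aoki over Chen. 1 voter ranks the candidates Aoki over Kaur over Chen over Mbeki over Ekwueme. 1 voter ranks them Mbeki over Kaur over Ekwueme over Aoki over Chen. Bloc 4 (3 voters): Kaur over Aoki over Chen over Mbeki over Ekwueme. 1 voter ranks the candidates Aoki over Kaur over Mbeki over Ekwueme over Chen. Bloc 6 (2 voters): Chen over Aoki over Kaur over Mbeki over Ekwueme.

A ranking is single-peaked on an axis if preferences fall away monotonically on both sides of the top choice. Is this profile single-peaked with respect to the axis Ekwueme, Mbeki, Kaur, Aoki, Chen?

Axis positions: Ekwueme=1, Mbeki=2, Kaur=3, Aoki=4, Chen=5.
Bloc 1 (peak Ekwueme at position 1): ranking walks positions 1-2-3-4-5, expanding outward from the peak — single-peaked.
Bloc 2 (peak Aoki at position 4): ranking walks positions 4-3-5-2-1, expanding outward from the peak — single-peaked.
Bloc 3 (peak Mbeki at position 2): ranking walks positions 2-3-1-4-5, expanding outward from the peak — single-peaked.
Bloc 4 (peak Kaur at position 3): ranking walks positions 3-4-5-2-1, expanding outward from the peak — single-peaked.
Bloc 5 (peak Aoki at position 4): ranking walks positions 4-3-2-1-5, expanding outward from the peak — single-peaked.
Bloc 6 (peak Chen at position 5): ranking walks positions 5-4-3-2-1, expanding outward from the peak — single-peaked.
Every ranking is single-peaked on this axis.

yes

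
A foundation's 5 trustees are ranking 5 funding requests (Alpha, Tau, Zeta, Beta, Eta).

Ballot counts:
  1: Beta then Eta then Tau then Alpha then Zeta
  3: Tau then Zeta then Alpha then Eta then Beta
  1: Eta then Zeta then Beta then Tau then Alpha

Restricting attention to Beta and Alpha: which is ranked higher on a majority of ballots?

Ballots ranking Beta above Alpha: 1 + 1 = 2.
Ballots ranking Alpha above Beta: 5 − 2 = 3.
Alpha wins the head-to-head 3–2.

Alpha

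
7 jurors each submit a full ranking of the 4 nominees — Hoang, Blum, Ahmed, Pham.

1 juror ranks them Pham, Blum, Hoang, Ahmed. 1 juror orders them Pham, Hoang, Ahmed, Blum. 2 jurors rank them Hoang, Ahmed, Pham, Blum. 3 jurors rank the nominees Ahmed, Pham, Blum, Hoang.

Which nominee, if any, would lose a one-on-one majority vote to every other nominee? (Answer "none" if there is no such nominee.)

Head-to-head results (7 jurors):
Hoang vs Blum: 1+2 = 3 for Hoang, 4 for Blum — Blum by 4–3.
Hoang vs Ahmed: 4 to 3, Hoang.
Hoang–Pham: Pham 5–2.
Blum vs Ahmed: Ahmed wins 6–1.
Blum vs Pham: 0 for Blum, 7 for Pham — Pham by 7–0.
Ahmed vs Pham: 2+3 = 5 for Ahmed, 2 for Pham — Ahmed by 5–2.
Every nominee wins at least one matchup (Hoang beats Ahmed; Blum beats Hoang; Ahmed beats Blum; Pham beats Hoang), so there is no Condorcet loser.

none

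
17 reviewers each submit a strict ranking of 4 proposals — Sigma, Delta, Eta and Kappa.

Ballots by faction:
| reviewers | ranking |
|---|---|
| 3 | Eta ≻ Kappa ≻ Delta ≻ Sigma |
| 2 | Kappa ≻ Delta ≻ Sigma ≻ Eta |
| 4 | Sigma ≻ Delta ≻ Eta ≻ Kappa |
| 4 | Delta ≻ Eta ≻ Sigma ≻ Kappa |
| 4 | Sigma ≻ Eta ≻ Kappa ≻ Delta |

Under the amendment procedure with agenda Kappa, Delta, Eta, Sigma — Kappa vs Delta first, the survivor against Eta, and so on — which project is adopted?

Round 1: Kappa vs Delta — 9–8, Kappa advances.
Round 2: Kappa vs Eta — 2–15, Eta advances.
Round 3: Eta vs Sigma — 7–10, Sigma advances.
Sigma survives the agenda.

Sigma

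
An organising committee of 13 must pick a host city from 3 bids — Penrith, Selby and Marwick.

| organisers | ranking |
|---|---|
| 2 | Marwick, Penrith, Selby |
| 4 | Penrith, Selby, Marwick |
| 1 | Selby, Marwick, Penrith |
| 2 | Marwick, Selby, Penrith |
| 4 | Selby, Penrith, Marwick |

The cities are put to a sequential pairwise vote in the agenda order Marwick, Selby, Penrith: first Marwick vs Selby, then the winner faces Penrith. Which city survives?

Selby

Round 1: Marwick vs Selby — 4–9, Selby advances.
Round 2: Selby vs Penrith — 7–6, Selby advances.
Selby survives the agenda.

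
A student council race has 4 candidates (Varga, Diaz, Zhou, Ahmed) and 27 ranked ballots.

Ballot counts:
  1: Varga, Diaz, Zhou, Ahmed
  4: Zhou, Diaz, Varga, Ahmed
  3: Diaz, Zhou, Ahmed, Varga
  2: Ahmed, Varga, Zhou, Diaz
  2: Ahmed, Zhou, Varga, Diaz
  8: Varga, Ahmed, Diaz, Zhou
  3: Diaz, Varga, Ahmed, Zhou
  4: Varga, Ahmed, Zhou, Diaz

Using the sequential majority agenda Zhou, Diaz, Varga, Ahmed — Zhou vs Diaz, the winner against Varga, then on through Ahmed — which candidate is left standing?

Round 1: Zhou vs Diaz — 12–15, Diaz advances.
Round 2: Diaz vs Varga — 10–17, Varga advances.
Round 3: Varga vs Ahmed — 20–7, Varga advances.
The agenda winner is Varga.

Varga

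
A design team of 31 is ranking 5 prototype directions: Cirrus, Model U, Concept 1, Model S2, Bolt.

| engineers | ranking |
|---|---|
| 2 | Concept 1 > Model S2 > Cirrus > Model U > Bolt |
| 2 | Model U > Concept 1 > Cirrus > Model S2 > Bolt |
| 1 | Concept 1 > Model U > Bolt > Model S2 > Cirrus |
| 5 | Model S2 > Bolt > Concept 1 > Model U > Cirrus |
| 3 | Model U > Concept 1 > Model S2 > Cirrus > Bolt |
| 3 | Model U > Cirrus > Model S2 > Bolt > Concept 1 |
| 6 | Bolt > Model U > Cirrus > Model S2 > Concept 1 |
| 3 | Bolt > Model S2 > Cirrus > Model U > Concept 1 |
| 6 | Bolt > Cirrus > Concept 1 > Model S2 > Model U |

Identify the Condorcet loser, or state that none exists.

Concept 1

Head-to-head results (31 engineers):
Cirrus vs Model U: Cirrus is ranked higher on 2+3+6 = 11 ballots, Model U on 20. Model U wins 20–11.
Cirrus vs Concept 1: 3+6+3+6 = 18 for Cirrus, 13 for Concept 1 — Cirrus by 18–13.
Cirrus vs Model S2: Cirrus, 17–14.
Cirrus vs Bolt: 2+2+3+3 = 10 for Cirrus, 21 for Bolt — Bolt by 21–10.
Model U vs Concept 1: 2+3+3+6+3 = 17 for Model U, 14 for Concept 1 — Model U by 17–14.
Model U vs Model S2: Model U is ranked higher on 2+1+3+3+6 = 15 ballots, Model S2 on 16. Model S2 wins 16–15.
Model U–Bolt: Bolt 20–11.
Concept 1 vs Model S2: 2+2+1+3+6 = 14 for Concept 1, 17 for Model S2 — Model S2 by 17–14.
Concept 1 vs Bolt: Bolt, 23–8.
Model S2 vs Bolt: Bolt wins 16–15.
Concept 1 is beaten in every head-to-head and is the Condorcet loser.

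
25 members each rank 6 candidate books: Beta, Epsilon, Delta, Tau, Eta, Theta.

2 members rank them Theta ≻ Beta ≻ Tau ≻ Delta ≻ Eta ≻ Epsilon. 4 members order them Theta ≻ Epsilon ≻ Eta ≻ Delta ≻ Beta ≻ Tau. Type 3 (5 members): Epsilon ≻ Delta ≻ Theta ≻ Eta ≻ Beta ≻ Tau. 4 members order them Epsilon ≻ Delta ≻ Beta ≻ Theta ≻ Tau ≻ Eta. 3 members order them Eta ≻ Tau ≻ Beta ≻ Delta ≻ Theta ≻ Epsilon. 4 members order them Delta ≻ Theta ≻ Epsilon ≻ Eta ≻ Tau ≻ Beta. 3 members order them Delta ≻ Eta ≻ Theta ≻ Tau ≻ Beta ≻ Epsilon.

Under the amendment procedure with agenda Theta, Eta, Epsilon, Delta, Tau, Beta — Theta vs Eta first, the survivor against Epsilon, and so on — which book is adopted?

Round 1: Theta vs Eta — 19–6, Theta advances.
Round 2: Theta vs Epsilon — 16–9, Theta advances.
Round 3: Theta vs Delta — 6–19, Delta advances.
Round 4: Delta vs Tau — 20–5, Delta advances.
Round 5: Delta vs Beta — 20–5, Delta advances.
The agenda winner is Delta.

Delta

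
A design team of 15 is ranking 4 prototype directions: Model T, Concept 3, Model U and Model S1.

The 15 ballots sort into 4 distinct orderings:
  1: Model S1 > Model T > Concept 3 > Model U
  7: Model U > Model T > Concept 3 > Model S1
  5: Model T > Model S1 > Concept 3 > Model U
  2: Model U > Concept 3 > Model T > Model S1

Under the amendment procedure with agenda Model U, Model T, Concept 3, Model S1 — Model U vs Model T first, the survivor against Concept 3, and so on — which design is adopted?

Round 1: Model U vs Model T — 9–6, Model U advances.
Round 2: Model U vs Concept 3 — 9–6, Model U advances.
Round 3: Model U vs Model S1 — 9–6, Model U advances.
The agenda winner is Model U.

Model U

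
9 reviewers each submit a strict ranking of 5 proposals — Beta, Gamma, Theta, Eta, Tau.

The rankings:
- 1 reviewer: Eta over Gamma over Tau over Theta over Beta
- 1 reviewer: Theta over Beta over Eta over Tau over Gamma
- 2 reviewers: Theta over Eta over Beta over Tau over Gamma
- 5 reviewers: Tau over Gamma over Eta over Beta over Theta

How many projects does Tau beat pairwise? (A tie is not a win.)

Tau against each rival (9 reviewers):
Tau vs Beta: Tau preferred on 1+5 = 6 ballots; Tau wins 6–3.
Tau vs Gamma: 1+2+5 = 8 for Tau, 1 for Gamma — Tau by 8–1.
Tau vs Theta: Tau is ranked higher on 1+5 = 6 ballots, Theta on 3. Tau wins 6–3.
Tau vs Eta: 5 for Tau, 4 for Eta — Tau by 5–4.
Tau beats Beta, Gamma, Theta, Eta — 4 pairwise wins.

4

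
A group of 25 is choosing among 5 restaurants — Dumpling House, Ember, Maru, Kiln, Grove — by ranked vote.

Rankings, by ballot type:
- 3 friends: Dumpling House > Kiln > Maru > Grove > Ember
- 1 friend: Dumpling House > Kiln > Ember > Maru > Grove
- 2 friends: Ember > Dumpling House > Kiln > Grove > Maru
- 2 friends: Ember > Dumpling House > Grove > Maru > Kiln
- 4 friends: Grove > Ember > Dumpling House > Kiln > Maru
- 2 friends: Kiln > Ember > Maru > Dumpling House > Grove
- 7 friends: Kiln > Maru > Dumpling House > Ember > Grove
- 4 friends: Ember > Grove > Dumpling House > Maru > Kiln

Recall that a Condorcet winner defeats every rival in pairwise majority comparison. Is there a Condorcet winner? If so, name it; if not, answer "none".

none

Head-to-head results (25 friends):
Dumpling House–Ember: Ember 14–11.
Dumpling House vs Maru: Dumpling House wins 16–9.
Dumpling House vs Kiln: Dumpling House, 16–9.
Dumpling House vs Grove: Dumpling House, 17–8.
Ember vs Maru: Ember wins 15–10.
Ember–Kiln: Kiln 13–12.
Ember–Grove: Ember 18–7.
Maru vs Kiln: Kiln wins 19–6.
Maru vs Grove: Maru, 13–12.
Kiln–Grove: Kiln 15–10.
Each restaurant drops at least one matchup (Dumpling House loses to Ember; Ember loses to Kiln; Maru loses to Dumpling House; Kiln loses to Dumpling House; Grove loses to Dumpling House); the cycle Dumpling House > Kiln > Ember > Dumpling House rules out a Condorcet winner.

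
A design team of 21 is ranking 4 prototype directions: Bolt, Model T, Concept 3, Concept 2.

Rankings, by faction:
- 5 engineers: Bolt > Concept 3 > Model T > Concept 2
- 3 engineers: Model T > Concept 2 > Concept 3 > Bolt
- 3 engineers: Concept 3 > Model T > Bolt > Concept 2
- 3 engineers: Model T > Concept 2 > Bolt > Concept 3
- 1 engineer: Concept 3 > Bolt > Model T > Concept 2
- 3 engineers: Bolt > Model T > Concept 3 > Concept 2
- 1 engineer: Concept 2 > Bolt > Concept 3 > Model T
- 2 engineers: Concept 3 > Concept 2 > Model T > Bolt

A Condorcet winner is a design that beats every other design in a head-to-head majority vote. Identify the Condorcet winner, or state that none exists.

Pairwise majorities:
Bolt vs Model T: Bolt is ranked higher on 5+1+3+1 = 10 ballots, Model T on 11. Model T wins 11–10.
Bolt vs Concept 3: 12 to 9, Bolt.
Bolt vs Concept 2: Bolt wins 12–9.
Model T vs Concept 3: Concept 3 wins 12–9.
Model T vs Concept 2: Model T preferred on 5+3+3+3+1+3 = 18 ballots; Model T wins 18–3.
Concept 3 vs Concept 2: Concept 3 is ranked higher on 5+3+1+3+2 = 14 ballots, Concept 2 on 7. Concept 3 wins 14–7.
No design is unbeaten: Bolt loses to Model T; Model T loses to Concept 3; Concept 3 loses to Bolt; Concept 2 loses to Bolt. In particular Bolt > Concept 3 > Model T > Bolt is a majority cycle — no Condorcet winner exists.

none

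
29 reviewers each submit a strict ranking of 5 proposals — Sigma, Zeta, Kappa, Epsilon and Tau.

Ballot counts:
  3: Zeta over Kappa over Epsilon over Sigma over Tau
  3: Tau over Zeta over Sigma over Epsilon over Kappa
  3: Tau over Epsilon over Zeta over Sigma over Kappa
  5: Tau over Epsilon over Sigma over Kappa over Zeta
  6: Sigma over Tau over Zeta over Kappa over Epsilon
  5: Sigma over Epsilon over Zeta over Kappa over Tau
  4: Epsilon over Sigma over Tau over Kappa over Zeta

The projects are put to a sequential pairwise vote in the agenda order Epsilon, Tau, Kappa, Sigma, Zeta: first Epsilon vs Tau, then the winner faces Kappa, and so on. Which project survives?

Sigma

Round 1: Epsilon vs Tau — 12–17, Tau advances.
Round 2: Tau vs Kappa — 21–8, Tau advances.
Round 3: Tau vs Sigma — 11–18, Sigma advances.
Round 4: Sigma vs Zeta — 20–9, Sigma advances.
The agenda winner is Sigma.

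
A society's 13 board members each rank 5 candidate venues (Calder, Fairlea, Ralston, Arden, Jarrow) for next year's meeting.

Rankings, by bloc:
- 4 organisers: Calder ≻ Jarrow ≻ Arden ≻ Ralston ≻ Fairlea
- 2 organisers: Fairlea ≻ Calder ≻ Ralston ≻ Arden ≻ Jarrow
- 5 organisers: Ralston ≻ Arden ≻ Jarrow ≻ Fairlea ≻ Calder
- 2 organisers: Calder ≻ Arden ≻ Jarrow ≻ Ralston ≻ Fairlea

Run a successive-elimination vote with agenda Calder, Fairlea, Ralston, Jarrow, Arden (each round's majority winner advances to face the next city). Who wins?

Ralston

Round 1: Calder vs Fairlea — 6–7, Fairlea advances.
Round 2: Fairlea vs Ralston — 2–11, Ralston advances.
Round 3: Ralston vs Jarrow — 7–6, Ralston advances.
Round 4: Ralston vs Arden — 7–6, Ralston advances.
Ralston survives the agenda.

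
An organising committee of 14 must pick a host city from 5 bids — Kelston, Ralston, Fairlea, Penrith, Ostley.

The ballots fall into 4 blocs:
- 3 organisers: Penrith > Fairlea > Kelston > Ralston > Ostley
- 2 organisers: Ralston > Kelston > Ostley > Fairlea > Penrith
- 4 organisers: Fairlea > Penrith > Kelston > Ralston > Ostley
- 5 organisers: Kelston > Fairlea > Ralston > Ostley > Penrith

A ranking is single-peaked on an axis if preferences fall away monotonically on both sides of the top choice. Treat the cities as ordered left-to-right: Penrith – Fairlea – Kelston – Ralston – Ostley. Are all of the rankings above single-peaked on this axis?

yes

Axis positions: Penrith=1, Fairlea=2, Kelston=3, Ralston=4, Ostley=5.
Bloc 1 (peak Penrith at position 1): ranking walks positions 1-2-3-4-5, expanding outward from the peak — single-peaked.
Bloc 2 (peak Ralston at position 4): ranking walks positions 4-3-5-2-1, expanding outward from the peak — single-peaked.
Bloc 3 (peak Fairlea at position 2): ranking walks positions 2-1-3-4-5, expanding outward from the peak — single-peaked.
Bloc 4 (peak Kelston at position 3): ranking walks positions 3-2-4-5-1, expanding outward from the peak — single-peaked.
Every ranking is single-peaked on this axis.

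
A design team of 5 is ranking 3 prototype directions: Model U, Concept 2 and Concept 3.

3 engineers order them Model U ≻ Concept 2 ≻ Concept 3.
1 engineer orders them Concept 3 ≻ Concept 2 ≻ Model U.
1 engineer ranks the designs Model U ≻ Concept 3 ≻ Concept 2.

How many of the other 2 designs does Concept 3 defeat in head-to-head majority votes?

0

Concept 3 against each rival (5 engineers):
Concept 3 vs Model U: Model U wins 4–1.
Concept 3 vs Concept 2: Concept 3 preferred on 1+1 = 2 ballots; Concept 2 wins 3–2.
Concept 3 beats no one; loses to Model U, Concept 2 — 0 pairwise wins.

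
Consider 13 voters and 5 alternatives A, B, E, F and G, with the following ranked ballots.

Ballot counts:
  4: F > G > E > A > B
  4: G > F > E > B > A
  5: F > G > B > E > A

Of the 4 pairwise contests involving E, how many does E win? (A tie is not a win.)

E against each rival (13 voters):
E vs A: E wins 13–0.
E–B: E 8–5.
E vs F: E preferred on 0 ballots; F wins 13–0.
E vs G: 0 to 13, G.
E beats A, B; loses to F, G — 2 pairwise wins.

2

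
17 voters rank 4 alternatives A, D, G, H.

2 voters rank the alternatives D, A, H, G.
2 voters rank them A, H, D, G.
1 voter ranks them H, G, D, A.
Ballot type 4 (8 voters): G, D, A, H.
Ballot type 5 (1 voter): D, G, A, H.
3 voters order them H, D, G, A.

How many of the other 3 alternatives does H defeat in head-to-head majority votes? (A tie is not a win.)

H against each rival (17 voters):
H vs A: 4 to 13, A.
H vs D: H is ranked higher on 2+1+3 = 6 ballots, D on 11. D wins 11–6.
H vs G: 2+2+1+3 = 8 for H, 9 for G — G by 9–8.
H beats no one; loses to A, D, G — 0 pairwise wins.

0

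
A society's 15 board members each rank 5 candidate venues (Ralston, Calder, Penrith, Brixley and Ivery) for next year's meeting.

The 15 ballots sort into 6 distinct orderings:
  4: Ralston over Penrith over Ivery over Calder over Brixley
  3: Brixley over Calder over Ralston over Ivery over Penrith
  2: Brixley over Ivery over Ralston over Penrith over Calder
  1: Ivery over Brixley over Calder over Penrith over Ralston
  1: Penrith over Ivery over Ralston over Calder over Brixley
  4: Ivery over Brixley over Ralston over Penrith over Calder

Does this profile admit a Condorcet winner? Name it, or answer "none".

Check each pair by majority over 15 ballots:
Ralston vs Calder: Ralston wins 11–4.
Ralston vs Penrith: Ralston, 13–2.
Ralston vs Brixley: Brixley, 10–5.
Ralston vs Ivery: Ivery, 8–7.
Calder–Penrith: Penrith 11–4.
Calder vs Brixley: Brixley wins 10–5.
Calder vs Ivery: Ivery wins 12–3.
Penrith vs Brixley: Brixley, 10–5.
Penrith vs Ivery: Ivery wins 10–5.
Brixley vs Ivery: Ivery wins 10–5.
Only Ivery has no losses; Ivery is the Condorcet winner.

Ivery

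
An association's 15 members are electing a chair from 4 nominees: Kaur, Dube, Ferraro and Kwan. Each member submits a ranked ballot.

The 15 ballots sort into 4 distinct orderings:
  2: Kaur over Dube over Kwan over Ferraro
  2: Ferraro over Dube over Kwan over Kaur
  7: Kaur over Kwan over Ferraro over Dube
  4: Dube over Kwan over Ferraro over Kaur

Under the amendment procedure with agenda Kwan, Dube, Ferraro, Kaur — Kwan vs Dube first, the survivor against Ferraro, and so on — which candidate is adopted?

Round 1: Kwan vs Dube — 7–8, Dube advances.
Round 2: Dube vs Ferraro — 6–9, Ferraro advances.
Round 3: Ferraro vs Kaur — 6–9, Kaur advances.
Kaur survives the agenda.

Kaur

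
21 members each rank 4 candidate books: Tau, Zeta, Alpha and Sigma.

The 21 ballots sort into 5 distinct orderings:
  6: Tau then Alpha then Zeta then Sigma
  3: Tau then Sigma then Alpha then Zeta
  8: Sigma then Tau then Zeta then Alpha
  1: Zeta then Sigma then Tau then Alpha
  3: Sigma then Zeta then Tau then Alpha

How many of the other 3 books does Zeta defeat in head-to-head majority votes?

Zeta against each rival (21 members):
Zeta vs Tau: Tau, 17–4.
Zeta vs Alpha: 8+1+3 = 12 for Zeta, 9 for Alpha — Zeta by 12–9.
Zeta vs Sigma: 6+1 = 7 for Zeta, 14 for Sigma — Sigma by 14–7.
Zeta beats Alpha; loses to Tau, Sigma — 1 pairwise win.

1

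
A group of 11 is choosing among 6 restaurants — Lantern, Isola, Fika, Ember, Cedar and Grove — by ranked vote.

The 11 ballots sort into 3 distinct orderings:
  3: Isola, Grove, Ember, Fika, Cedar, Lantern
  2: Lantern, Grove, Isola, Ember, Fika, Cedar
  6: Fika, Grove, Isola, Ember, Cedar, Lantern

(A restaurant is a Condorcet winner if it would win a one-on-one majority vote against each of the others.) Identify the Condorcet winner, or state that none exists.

Check each pair by majority over 11 ballots:
Lantern vs Isola: Isola, 9–2.
Lantern vs Fika: Fika wins 9–2.
Lantern vs Ember: Ember wins 9–2.
Lantern vs Cedar: Cedar, 9–2.
Lantern vs Grove: Grove, 9–2.
Isola vs Fika: Fika, 6–5.
Isola vs Ember: Isola wins 11–0.
Isola vs Cedar: Isola wins 11–0.
Isola vs Grove: Grove, 8–3.
Fika–Ember: Fika 6–5.
Fika vs Cedar: Fika, 11–0.
Fika–Grove: Fika 6–5.
Ember–Cedar: Ember 11–0.
Ember–Grove: Grove 11–0.
Cedar vs Grove: Grove, 11–0.
Only Fika has no losses; Fika is the Condorcet winner.

Fika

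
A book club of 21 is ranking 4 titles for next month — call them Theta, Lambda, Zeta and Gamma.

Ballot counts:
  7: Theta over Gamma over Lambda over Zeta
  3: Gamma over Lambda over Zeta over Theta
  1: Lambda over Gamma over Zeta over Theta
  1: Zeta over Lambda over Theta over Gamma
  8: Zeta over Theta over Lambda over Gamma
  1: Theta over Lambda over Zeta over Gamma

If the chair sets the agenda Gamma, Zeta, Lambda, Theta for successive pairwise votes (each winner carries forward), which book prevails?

Theta

Round 1: Gamma vs Zeta — 11–10, Gamma advances.
Round 2: Gamma vs Lambda — 10–11, Lambda advances.
Round 3: Lambda vs Theta — 5–16, Theta advances.
The agenda winner is Theta.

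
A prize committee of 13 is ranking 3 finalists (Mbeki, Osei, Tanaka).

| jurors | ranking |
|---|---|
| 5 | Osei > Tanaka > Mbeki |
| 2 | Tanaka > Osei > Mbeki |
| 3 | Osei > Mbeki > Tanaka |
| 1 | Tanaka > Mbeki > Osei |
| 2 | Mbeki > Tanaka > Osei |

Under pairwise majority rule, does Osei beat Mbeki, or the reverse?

Osei

Ballots ranking Osei above Mbeki: 5 + 2 + 3 = 10.
Ballots ranking Mbeki above Osei: 13 − 10 = 3.
Osei wins the head-to-head 10–3.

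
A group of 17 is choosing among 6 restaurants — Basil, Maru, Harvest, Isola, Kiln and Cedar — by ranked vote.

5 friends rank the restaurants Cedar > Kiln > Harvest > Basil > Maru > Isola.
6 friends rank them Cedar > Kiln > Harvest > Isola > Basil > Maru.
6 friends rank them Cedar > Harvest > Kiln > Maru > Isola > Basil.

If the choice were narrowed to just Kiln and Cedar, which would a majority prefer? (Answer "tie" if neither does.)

No ballot ranks Kiln above Cedar: 0.
Ballots ranking Cedar above Kiln: 17 − 0 = 17.
Cedar wins the head-to-head 17–0.

Cedar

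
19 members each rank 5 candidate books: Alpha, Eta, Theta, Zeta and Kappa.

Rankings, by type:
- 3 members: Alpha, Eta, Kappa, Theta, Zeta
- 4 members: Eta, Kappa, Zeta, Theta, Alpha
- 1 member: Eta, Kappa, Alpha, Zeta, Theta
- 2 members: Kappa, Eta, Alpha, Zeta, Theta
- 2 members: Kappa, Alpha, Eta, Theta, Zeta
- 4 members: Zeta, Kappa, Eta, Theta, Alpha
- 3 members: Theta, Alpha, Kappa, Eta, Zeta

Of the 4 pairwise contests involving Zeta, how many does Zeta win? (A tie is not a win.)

Zeta against each rival (19 members):
Zeta vs Alpha: Zeta preferred on 4+4 = 8 ballots; Alpha wins 11–8.
Zeta vs Eta: Zeta is ranked higher on 4 ballots, Eta on 15. Eta wins 15–4.
Zeta vs Theta: Zeta wins 11–8.
Zeta–Kappa: Kappa 15–4.
Zeta beats Theta; loses to Alpha, Eta, Kappa — 1 pairwise win.

1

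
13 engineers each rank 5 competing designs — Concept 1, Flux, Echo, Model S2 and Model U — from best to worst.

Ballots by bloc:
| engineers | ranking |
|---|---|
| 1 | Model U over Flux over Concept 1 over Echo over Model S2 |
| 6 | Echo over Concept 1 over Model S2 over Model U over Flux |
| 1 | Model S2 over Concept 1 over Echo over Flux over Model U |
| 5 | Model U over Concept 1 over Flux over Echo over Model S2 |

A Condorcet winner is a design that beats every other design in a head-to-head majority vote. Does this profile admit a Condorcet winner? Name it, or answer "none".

Concept 1

Check each pair by majority over 13 ballots:
Concept 1 vs Flux: Concept 1 is ranked higher on 6+1+5 = 12 ballots, Flux on 1. Concept 1 wins 12–1.
Concept 1 vs Echo: 7 to 6, Concept 1.
Concept 1 vs Model S2: 12 to 1, Concept 1.
Concept 1 vs Model U: 7 to 6, Concept 1.
Flux vs Echo: 6 to 7, Echo.
Flux vs Model S2: Flux preferred on 1+5 = 6 ballots; Model S2 wins 7–6.
Flux vs Model U: Flux preferred on 1 ballot; Model U wins 12–1.
Echo vs Model S2: 1+6+5 = 12 for Echo, 1 for Model S2 — Echo by 12–1.
Echo vs Model U: 7 to 6, Echo.
Model S2 vs Model U: Model S2 is ranked higher on 6+1 = 7 ballots, Model U on 6. Model S2 wins 7–6.
Only Concept 1 has no losses; Concept 1 is the Condorcet winner.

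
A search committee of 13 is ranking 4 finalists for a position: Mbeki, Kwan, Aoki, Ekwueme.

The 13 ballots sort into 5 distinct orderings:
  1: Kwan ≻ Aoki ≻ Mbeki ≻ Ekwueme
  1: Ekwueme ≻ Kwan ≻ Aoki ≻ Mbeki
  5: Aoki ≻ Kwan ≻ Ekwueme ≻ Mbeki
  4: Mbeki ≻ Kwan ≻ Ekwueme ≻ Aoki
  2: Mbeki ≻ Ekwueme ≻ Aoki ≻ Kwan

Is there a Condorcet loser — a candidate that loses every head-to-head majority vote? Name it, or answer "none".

none

Pairwise majorities:
Mbeki vs Kwan: 6 to 7, Kwan.
Mbeki–Aoki: Aoki 7–6.
Mbeki vs Ekwueme: 1+4+2 = 7 for Mbeki, 6 for Ekwueme — Mbeki by 7–6.
Kwan vs Aoki: Aoki wins 7–6.
Kwan–Ekwueme: Kwan 10–3.
Aoki vs Ekwueme: 6 to 7, Ekwueme.
Each candidate has at least one pairwise win (Mbeki beats Ekwueme; Kwan beats Mbeki; Aoki beats Mbeki; Ekwueme beats Aoki) — no Condorcet loser.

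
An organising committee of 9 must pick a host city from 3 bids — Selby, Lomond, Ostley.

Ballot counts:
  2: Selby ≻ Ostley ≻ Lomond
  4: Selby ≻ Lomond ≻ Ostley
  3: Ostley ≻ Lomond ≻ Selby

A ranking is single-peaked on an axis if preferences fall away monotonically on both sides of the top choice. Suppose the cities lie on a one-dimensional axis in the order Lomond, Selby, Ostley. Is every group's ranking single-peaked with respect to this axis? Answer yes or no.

no

Axis positions: Lomond=1, Selby=2, Ostley=3.
Group 1 (peak Selby at position 2): ranking walks positions 2-3-1, expanding outward from the peak — single-peaked.
Group 2 (peak Selby at position 2): ranking walks positions 2-1-3, expanding outward from the peak — single-peaked.
Group 3: ranking walks positions 3-1-2; Lomond is ranked above Selby even though Selby lies between Lomond and the peak Ostley on the axis — preferences dip and rise again. Not single-peaked.
Group 3 violates single-peakedness, so the profile is not single-peaked on this axis.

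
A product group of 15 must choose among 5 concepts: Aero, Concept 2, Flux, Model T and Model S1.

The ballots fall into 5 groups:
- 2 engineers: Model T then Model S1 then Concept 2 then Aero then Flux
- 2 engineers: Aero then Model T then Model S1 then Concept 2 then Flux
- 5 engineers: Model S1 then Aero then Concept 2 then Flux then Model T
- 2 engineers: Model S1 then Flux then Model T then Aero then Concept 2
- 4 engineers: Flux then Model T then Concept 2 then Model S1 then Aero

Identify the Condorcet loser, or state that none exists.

none

Pairwise majorities:
Aero vs Concept 2: 2+5+2 = 9 for Aero, 6 for Concept 2 — Aero by 9–6.
Aero vs Flux: Aero, 9–6.
Aero vs Model T: 7 to 8, Model T.
Aero–Model S1: Model S1 13–2.
Concept 2 vs Flux: Concept 2 wins 9–6.
Concept 2 vs Model T: 5 for Concept 2, 10 for Model T — Model T by 10–5.
Concept 2 vs Model S1: Concept 2 is ranked higher on 4 ballots, Model S1 on 11. Model S1 wins 11–4.
Flux vs Model T: 11 to 4, Flux.
Flux vs Model S1: Flux is ranked higher on 4 ballots, Model S1 on 11. Model S1 wins 11–4.
Model T vs Model S1: Model T preferred on 2+2+4 = 8 ballots; Model T wins 8–7.
Each design has at least one pairwise win (Aero beats Concept 2; Concept 2 beats Flux; Flux beats Model T; Model T beats Aero; Model S1 beats Aero) — no Condorcet loser.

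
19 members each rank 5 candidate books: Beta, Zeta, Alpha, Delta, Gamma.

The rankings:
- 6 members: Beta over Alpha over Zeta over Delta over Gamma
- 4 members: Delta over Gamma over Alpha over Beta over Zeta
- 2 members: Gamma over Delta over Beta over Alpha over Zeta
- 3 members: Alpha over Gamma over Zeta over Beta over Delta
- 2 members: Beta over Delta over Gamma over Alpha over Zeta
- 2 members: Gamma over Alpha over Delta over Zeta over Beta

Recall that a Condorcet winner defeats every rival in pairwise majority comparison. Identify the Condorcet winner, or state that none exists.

none

Pairwise majorities:
Beta vs Zeta: Beta wins 14–5.
Beta vs Alpha: Beta wins 10–9.
Beta–Delta: Beta 11–8.
Beta vs Gamma: Gamma, 11–8.
Zeta vs Alpha: Alpha wins 19–0.
Zeta vs Delta: Delta wins 10–9.
Zeta vs Gamma: Gamma, 13–6.
Alpha–Delta: Alpha 11–8.
Alpha vs Gamma: Gamma, 10–9.
Delta–Gamma: Delta 12–7.
Every book loses at least once (Beta loses to Gamma; Zeta loses to Beta; Alpha loses to Beta; Delta loses to Beta; Gamma loses to Delta). The majority relation contains the cycle Beta > Delta > Gamma > Beta, so there is no Condorcet winner.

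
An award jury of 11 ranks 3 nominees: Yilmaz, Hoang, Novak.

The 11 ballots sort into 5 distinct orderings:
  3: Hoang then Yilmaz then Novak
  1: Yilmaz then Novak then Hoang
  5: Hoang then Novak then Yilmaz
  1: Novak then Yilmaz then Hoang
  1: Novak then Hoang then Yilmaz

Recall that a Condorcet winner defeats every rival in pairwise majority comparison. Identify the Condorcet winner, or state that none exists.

Pairwise majorities:
Yilmaz–Hoang: Hoang 9–2.
Yilmaz–Novak: Novak 7–4.
Hoang vs Novak: Hoang wins 8–3.
Hoang defeats every rival head-to-head and is the Condorcet winner.

Hoang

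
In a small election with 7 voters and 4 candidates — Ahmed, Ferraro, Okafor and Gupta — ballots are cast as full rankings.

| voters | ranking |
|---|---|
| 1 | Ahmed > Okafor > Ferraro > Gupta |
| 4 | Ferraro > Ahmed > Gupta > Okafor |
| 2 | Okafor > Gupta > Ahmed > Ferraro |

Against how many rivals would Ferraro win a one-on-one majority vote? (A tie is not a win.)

3

Ferraro against each rival (7 voters):
Ferraro vs Ahmed: Ferraro is ranked higher on 4 ballots, Ahmed on 3. Ferraro wins 4–3.
Ferraro vs Okafor: 4 to 3, Ferraro.
Ferraro vs Gupta: Ferraro wins 5–2.
Ferraro beats Ahmed, Okafor, Gupta — 3 pairwise wins.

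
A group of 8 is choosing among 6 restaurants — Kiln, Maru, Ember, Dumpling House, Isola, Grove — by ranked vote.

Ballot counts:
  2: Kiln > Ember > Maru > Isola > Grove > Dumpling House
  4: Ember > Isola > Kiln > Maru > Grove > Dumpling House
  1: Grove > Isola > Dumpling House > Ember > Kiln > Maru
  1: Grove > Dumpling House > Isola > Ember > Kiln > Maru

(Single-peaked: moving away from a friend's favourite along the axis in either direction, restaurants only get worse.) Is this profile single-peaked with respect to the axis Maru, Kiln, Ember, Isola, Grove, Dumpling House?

Axis positions: Maru=1, Kiln=2, Ember=3, Isola=4, Grove=5, Dumpling House=6.
Group 1 (peak Kiln at position 2): ranking walks positions 2-3-1-4-5-6, expanding outward from the peak — single-peaked.
Group 2 (peak Ember at position 3): ranking walks positions 3-4-2-1-5-6, expanding outward from the peak — single-peaked.
Group 3 (peak Grove at position 5): ranking walks positions 5-4-6-3-2-1, expanding outward from the peak — single-peaked.
Group 4 (peak Grove at position 5): ranking walks positions 5-6-4-3-2-1, expanding outward from the peak — single-peaked.
Every ranking is single-peaked on this axis.

yes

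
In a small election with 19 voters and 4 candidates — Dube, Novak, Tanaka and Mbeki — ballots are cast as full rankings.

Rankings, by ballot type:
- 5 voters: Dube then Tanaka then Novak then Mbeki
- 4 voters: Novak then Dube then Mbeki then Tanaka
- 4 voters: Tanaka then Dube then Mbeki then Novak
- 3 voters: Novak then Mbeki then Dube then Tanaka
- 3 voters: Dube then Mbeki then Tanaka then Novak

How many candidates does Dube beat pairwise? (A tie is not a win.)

3

Dube against each rival (19 voters):
Dube vs Novak: 12 to 7, Dube.
Dube vs Tanaka: 5+4+3+3 = 15 for Dube, 4 for Tanaka — Dube by 15–4.
Dube vs Mbeki: Dube preferred on 5+4+4+3 = 16 ballots; Dube wins 16–3.
Dube beats Novak, Tanaka, Mbeki — 3 pairwise wins.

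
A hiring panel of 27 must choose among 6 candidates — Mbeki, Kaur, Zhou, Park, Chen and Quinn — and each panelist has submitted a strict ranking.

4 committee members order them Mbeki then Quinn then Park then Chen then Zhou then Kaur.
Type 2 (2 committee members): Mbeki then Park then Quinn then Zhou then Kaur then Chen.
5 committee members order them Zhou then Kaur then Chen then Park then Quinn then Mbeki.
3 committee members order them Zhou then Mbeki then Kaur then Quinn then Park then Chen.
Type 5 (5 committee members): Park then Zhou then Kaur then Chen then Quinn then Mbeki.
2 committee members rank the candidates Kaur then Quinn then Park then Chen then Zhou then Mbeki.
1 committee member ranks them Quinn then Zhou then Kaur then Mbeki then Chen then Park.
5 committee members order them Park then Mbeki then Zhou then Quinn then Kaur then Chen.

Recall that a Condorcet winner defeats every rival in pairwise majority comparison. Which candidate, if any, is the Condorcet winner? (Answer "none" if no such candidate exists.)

Pairwise majorities:
Mbeki vs Kaur: 4+2+3+5 = 14 for Mbeki, 13 for Kaur — Mbeki by 14–13.
Mbeki vs Zhou: Zhou, 16–11.
Mbeki vs Park: Mbeki is ranked higher on 4+2+3+1 = 10 ballots, Park on 17. Park wins 17–10.
Mbeki vs Chen: Mbeki, 15–12.
Mbeki–Quinn: Mbeki 14–13.
Kaur vs Zhou: 2 for Kaur, 25 for Zhou — Zhou by 25–2.
Kaur vs Park: Park, 16–11.
Kaur vs Chen: Kaur is ranked higher on 23 ballots, Chen on 4. Kaur wins 23–4.
Kaur vs Quinn: 15 to 12, Kaur.
Zhou vs Park: Zhou is ranked higher on 5+3+1 = 9 ballots, Park on 18. Park wins 18–9.
Zhou vs Chen: Zhou preferred on 2+5+3+5+1+5 = 21 ballots; Zhou wins 21–6.
Zhou vs Quinn: Zhou wins 18–9.
Park–Chen: Park 21–6.
Park–Quinn: Park 17–10.
Chen vs Quinn: Quinn, 17–10.
Only Park has no losses; Park is the Condorcet winner.

Park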